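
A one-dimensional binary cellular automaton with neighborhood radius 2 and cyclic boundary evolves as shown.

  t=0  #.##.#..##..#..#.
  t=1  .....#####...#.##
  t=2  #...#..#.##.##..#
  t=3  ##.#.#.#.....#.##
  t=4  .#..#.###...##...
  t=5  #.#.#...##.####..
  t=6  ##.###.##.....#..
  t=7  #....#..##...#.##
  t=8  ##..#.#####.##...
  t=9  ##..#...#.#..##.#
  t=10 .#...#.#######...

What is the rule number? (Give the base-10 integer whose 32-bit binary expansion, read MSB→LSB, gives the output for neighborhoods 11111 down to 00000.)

2971146092

  [31] ##### => #  t=1,i=7
  [30] ####. => .  t=1,i=8
  [29] ###.# => #  t=3,i=1
  [28] ###.. => #  t=1,i=9
  [27] ##.## => .  t=2,i=11
  [26] ##.#. => .  t=0,i=4
  [25] ##..# => .  t=0,i=10
  [24] ##... => #  t=1,i=0
  [23] #.### => .  t=3,i=15
  [22] #.##. => .  t=0,i=2
  [21] #.#.# => .  t=0,i=0
  [20] #.#.. => #  t=0,i=5
  [19] #..## => #  t=0,i=7
  [18] #..#. => .  t=0,i=11
  [17] #...# => .  t=1,i=11
  [16] #.... => .  t=1,i=1
  [15] .#### => .  t=1,i=6
  [14] .###. => .  t=4,i=7
  [13] .##.# => .  t=0,i=3
  [12] .##.. => #  t=0,i=9
  [11] .#.## => .  t=0,i=1
  [10] .#.#. => #  t=0,i=16
  [9] .#..# => #  t=0,i=6
  [8] .#... => #  t=3,i=8
  [7] ..### => .  t=1,i=5
  [6] ..##. => #  t=0,i=8
  [5] ..#.# => #  t=0,i=15
  [4] ..#.. => .  t=0,i=12
  [3] ...## => #  t=1,i=4
  [2] ...#. => #  t=1,i=12
  [1] ....# => .  t=1,i=3
  [0] ..... => .  t=1,i=2
  bits 10110001000110000001011101101100 = 2971146092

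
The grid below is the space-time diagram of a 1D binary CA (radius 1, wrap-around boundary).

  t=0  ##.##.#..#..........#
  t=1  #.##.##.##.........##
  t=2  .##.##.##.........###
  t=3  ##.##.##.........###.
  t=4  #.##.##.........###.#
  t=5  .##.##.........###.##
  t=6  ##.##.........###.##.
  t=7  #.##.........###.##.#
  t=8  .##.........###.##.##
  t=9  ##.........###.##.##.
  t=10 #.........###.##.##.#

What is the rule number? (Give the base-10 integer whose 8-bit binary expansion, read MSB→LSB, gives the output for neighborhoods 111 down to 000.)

  [7] ### => #  t=0,i=0
  [6] ##. => .  t=0,i=1
  [5] #.# => #  t=0,i=2
  [4] #.. => .  t=0,i=7
  [3] .## => #  t=0,i=3
  [2] .#. => #  t=0,i=6
  [1] ..# => #  t=0,i=8
  [0] ... => .  t=0,i=11
  bits 10101110 = 174

174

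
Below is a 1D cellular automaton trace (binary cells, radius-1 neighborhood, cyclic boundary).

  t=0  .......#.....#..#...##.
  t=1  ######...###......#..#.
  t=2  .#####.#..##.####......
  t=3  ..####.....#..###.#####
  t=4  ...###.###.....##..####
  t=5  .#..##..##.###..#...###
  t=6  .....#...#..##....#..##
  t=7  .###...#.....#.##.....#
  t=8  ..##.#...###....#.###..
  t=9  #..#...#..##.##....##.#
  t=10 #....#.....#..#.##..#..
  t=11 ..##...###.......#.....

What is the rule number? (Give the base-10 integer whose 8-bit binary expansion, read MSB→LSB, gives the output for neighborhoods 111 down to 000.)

  ###|#  b7=1 t=1,i=1
  ##.|#  b6=1 t=0,i=21
  #.#|.  b5=0 t=1,i=22
  #..|.  b4=0 t=0,i=8
  .##|.  b3=0 t=0,i=20
  .#.|.  b2=0 t=0,i=7
  ..#|.  b1=0 t=0,i=6
  ...|#  b0=1 t=0,i=0
  bits 11000001 = 193

193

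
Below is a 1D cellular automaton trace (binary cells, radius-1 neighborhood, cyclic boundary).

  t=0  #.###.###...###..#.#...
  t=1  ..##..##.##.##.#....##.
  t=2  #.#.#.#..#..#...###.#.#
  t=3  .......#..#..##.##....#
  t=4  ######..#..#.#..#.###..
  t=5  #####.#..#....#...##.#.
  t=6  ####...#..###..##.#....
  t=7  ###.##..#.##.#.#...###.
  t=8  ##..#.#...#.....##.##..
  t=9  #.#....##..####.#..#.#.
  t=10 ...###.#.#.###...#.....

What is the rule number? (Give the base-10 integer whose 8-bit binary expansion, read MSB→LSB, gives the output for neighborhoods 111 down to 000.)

153

  ### -> #   bit 7 = 1  t=0,i=3
  ##. -> .   bit 6 = 0  t=0,i=4
  #.# -> .   bit 5 = 0  t=0,i=1
  #.. -> #   bit 4 = 1  t=0,i=9
  .## -> #   bit 3 = 1  t=0,i=2
  .#. -> .   bit 2 = 0  t=0,i=0
  ..# -> .   bit 1 = 0  t=0,i=11
  ... -> #   bit 0 = 1  t=0,i=10
  bits 10011001 = 153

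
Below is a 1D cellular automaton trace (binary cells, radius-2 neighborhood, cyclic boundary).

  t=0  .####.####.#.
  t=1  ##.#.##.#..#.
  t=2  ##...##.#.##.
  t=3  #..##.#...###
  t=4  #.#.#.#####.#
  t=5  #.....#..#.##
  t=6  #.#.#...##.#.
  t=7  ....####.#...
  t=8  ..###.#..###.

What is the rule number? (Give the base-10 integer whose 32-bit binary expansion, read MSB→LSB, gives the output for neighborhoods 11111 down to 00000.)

1491018154

  #####|.  b31=0 t=4,i=8
  ####.|#  b30=1 t=0,i=3
  ###.#|.  b29=0 t=0,i=4
  ###..|#  b28=1 t=3,i=0
  ##.##|#  b27=1 t=0,i=5
  ##.#.|.  b26=0 t=0,i=10
  ##..#|.  b25=0 t=3,i=1
  ##...|.  b24=0 t=2,i=2
  #.###|#  b23=1 t=0,i=6
  #.##.|#  b22=1 t=1,i=0
  #.#.#|.  b21=0 t=1,i=3
  #.#..|#  b20=1 t=0,i=11
  #..##|#  b19=1 t=0,i=0
  #..#.|#  b18=1 t=1,i=10
  #...#|#  b17=1 t=2,i=3
  #....|#  b16=1 t=5,i=2
  .####|.  b15=0 t=0,i=2
  .###.|.  b14=0 t=5,i=12
  .##.#|#  b13=1 t=1,i=1
  .##..|.  b12=0 t=2,i=1
  .#.##|.  b11=0 t=1,i=4
  .#.#.|.  b10=0 t=4,i=3
  .#..#|.  b9=0 t=0,i=12
  .#...|#  b8=1 t=3,i=7
  ..###|#  b7=1 t=0,i=1
  ..##.|.  b6=0 t=2,i=5
  ..#.#|#  b5=1 t=1,i=11
  ..#..|.  b4=0 t=5,i=6
  ...##|#  b3=1 t=2,i=4
  ...#.|.  b2=0 t=5,i=5
  ....#|#  b1=1 t=5,i=4
  .....|.  b0=0 t=5,i=3
  bits 01011000110111110010000110101010 = 1491018154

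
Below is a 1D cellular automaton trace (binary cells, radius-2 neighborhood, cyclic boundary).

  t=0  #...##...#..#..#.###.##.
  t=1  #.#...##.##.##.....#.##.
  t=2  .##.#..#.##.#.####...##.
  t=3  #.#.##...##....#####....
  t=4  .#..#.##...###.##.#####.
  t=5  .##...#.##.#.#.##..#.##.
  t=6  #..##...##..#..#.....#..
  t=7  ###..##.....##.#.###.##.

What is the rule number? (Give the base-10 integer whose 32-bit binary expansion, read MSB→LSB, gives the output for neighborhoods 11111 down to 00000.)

1901831827

  #####|.  b31=0 t=3,i=17
  ####.|#  b30=1 t=2,i=16
  ###.#|#  b29=1 t=0,i=19
  ###..|#  b28=1 t=2,i=17
  ##.##|.  b27=0 t=0,i=20
  ##.#.|.  b26=0 t=0,i=23
  ##..#|.  b25=0 t=2,i=23
  ##...|#  b24=1 t=0,i=6
  #.###|.  b23=0 t=0,i=17
  #.##.|#  b22=1 t=0,i=21
  #.#.#|.  b21=0 t=1,i=0
  #.#..|#  b20=1 t=0,i=0
  #..##|#  b19=1 t=2,i=0
  #..#.|.  b18=0 t=0,i=11
  #...#|#  b17=1 t=0,i=2
  #....|#  b16=1 t=1,i=15
  .####|#  b15=1 t=2,i=15
  .###.|.  b14=0 t=0,i=18
  .##.#|#  b13=1 t=0,i=22
  .##..|.  b12=0 t=0,i=5
  .#.##|.  b11=0 t=0,i=16
  .#.#.|#  b10=1 t=1,i=1
  .#..#|#  b9=1 t=0,i=10
  .#...|.  b8=0 t=0,i=1
  ..###|#  b7=1 t=3,i=15
  ..##.|.  b6=0 t=0,i=4
  ..#.#|.  b5=0 t=0,i=15
  ..#..|#  b4=1 t=0,i=9
  ...##|.  b3=0 t=0,i=3
  ...#.|.  b2=0 t=0,i=8
  ....#|#  b1=1 t=1,i=17
  .....|#  b0=1 t=1,i=16
  bits 01110001010110111010011010010011 = 1901831827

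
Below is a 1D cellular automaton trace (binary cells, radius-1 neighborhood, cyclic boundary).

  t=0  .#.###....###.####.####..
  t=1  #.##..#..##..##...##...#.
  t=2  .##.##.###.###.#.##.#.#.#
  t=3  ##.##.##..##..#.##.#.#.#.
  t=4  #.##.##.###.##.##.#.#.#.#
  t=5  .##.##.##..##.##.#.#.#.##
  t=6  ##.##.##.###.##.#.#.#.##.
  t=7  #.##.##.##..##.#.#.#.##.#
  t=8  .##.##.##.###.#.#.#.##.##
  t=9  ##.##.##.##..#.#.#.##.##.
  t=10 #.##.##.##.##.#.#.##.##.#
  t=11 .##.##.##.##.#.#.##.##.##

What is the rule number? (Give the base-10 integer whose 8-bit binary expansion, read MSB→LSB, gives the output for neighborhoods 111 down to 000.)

58

  [7] ### => .  t=0,i=4
  [6] ##. => .  t=0,i=5
  [5] #.# => #  t=0,i=2
  [4] #.. => #  t=0,i=6
  [3] .## => #  t=0,i=3
  [2] .#. => .  t=0,i=1
  [1] ..# => #  t=0,i=0
  [0] ... => .  t=0,i=7
  bits 00111010 = 58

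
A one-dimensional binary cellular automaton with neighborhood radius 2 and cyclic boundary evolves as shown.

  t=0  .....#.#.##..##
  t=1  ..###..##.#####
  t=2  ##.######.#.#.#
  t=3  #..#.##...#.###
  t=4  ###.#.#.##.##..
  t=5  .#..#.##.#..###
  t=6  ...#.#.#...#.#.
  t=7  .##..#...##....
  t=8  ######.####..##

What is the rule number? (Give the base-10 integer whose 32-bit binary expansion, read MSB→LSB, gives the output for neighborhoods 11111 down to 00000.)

  nb #####: next=#  (t=1,i=12, bit31=1)
  nb ####.: next=.  (t=1,i=13, bit30=0)
  nb ###.#: next=.  (t=2,i=1, bit29=0)
  nb ###..: next=#  (t=1,i=4, bit28=1)
  nb ##.##: next=.  (t=1,i=9, bit27=0)
  nb ##.#.: next=.  (t=2,i=9, bit26=0)
  nb ##..#: next=#  (t=0,i=11, bit25=1)
  nb ##...: next=.  (t=0,i=0, bit24=0)
  nb #.###: next=#  (t=1,i=10, bit23=1)
  nb #.##.: next=.  (t=0,i=9, bit22=0)
  nb #.#.#: next=#  (t=0,i=7, bit21=1)
  nb #.#..: next=.  (t=5,i=1, bit20=0)
  nb #..##: next=#  (t=0,i=12, bit19=1)
  nb #..#.: next=#  (t=3,i=2, bit18=1)
  nb #...#: next=#  (t=3,i=8, bit17=1)
  nb #....: next=.  (t=0,i=1, bit16=0)
  nb .####: next=.  (t=1,i=11, bit15=0)
  nb .###.: next=#  (t=1,i=3, bit14=1)
  nb .##.#: next=#  (t=1,i=8, bit13=1)
  nb .##..: next=#  (t=0,i=10, bit12=1)
  nb .#.##: next=#  (t=0,i=8, bit11=1)
  nb .#.#.: next=.  (t=0,i=6, bit10=0)
  nb .#..#: next=.  (t=5,i=2, bit9=0)
  nb .#...: next=.  (t=6,i=8, bit8=0)
  nb ..###: next=.  (t=1,i=2, bit7=0)
  nb ..##.: next=#  (t=0,i=13, bit6=1)
  nb ..#.#: next=.  (t=0,i=5, bit5=0)
  nb ..#..: next=#  (t=7,i=5, bit4=1)
  nb ...##: next=#  (t=7,i=0, bit3=1)
  nb ...#.: next=#  (t=0,i=4, bit2=1)
  nb ....#: next=#  (t=0,i=3, bit1=1)
  nb .....: next=#  (t=0,i=2, bit0=1)
  bits 10010010101011100111100001011111 = 2460907615

2460907615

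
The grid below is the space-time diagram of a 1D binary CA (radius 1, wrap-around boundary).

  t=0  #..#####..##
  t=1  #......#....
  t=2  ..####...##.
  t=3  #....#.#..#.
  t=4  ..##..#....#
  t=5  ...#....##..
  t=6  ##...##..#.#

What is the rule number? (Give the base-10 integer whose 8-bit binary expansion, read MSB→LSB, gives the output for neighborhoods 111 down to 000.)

  [7] ### => .  t=0,i=4
  [6] ##. => #  t=0,i=0
  [5] #.# => #  t=3,i=6
  [4] #.. => .  t=0,i=1
  [3] .## => .  t=0,i=3
  [2] .#. => .  t=1,i=0
  [1] ..# => .  t=0,i=2
  [0] ... => #  t=1,i=2
  bits 01100001 = 97

97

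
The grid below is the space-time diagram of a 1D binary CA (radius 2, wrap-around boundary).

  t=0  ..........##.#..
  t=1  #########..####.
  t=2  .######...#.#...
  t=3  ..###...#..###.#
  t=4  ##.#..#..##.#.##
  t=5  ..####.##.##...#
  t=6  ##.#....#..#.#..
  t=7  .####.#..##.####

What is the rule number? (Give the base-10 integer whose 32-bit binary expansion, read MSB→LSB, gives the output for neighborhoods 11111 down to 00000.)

  #####|#  b31=1 t=1,i=2
  ####.|.  b30=0 t=1,i=7
  ###.#|.  b29=0 t=1,i=14
  ###..|.  b28=0 t=1,i=8
  ##.##|.  b27=0 t=1,i=15
  ##.#.|#  b26=1 t=0,i=12
  ##..#|.  b25=0 t=1,i=9
  ##...|.  b24=0 t=2,i=7
  #.###|.  b23=0 t=1,i=0
  #.##.|.  b22=0 t=5,i=7
  #.#.#|.  b21=0 t=4,i=12
  #.#..|#  b20=1 t=0,i=13
  #..##|#  b19=1 t=1,i=10
  #..#.|#  b18=1 t=4,i=5
  #...#|#  b17=1 t=2,i=8
  #....|.  b16=0 t=0,i=15
  .####|#  b15=1 t=1,i=1
  .###.|#  b14=1 t=3,i=3
  .##.#|#  b13=1 t=0,i=11
  .##..|#  b12=1 t=5,i=11
  .#.##|.  b11=0 t=4,i=13
  .#.#.|#  b10=1 t=2,i=11
  .#..#|#  b9=1 t=3,i=0
  .#...|#  b8=1 t=0,i=14
  ..###|.  b7=0 t=1,i=11
  ..##.|.  b6=0 t=0,i=10
  ..#.#|.  b5=0 t=2,i=10
  ..#..|.  b4=0 t=3,i=8
  ...##|.  b3=0 t=0,i=9
  ...#.|.  b2=0 t=2,i=9
  ....#|#  b1=1 t=0,i=8
  .....|#  b0=1 t=0,i=0
  bits 10000100000111101111011100000011 = 2216621827

2216621827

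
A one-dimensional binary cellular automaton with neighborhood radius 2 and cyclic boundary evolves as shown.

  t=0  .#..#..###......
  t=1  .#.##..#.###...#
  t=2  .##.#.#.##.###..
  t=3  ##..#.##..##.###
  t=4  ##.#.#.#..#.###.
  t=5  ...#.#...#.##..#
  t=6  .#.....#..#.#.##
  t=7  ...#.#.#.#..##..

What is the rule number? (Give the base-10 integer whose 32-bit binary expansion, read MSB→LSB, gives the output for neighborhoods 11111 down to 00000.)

  nb #####: next=.  (t=3,i=15, bit31=0)
  nb ####.: next=#  (t=3,i=0, bit30=1)
  nb ###.#: next=.  (t=4,i=14, bit29=0)
  nb ###..: next=#  (t=0,i=9, bit28=1)
  nb ##.##: next=#  (t=2,i=10, bit27=1)
  nb ##.#.: next=.  (t=2,i=3, bit26=0)
  nb ##..#: next=.  (t=1,i=5, bit25=0)
  nb ##...: next=#  (t=0,i=10, bit24=1)
  nb #.###: next=#  (t=1,i=9, bit23=1)
  nb #.##.: next=.  (t=1,i=3, bit22=0)
  nb #.#.#: next=#  (t=1,i=1, bit21=1)
  nb #.#..: next=.  (t=4,i=7, bit20=0)
  nb #..##: next=.  (t=0,i=6, bit19=0)
  nb #..#.: next=#  (t=0,i=3, bit18=1)
  nb #...#: next=#  (t=1,i=13, bit17=1)
  nb #....: next=#  (t=0,i=11, bit16=1)
  nb .####: next=#  (t=3,i=14, bit15=1)
  nb .###.: next=.  (t=0,i=8, bit14=0)
  nb .##.#: next=.  (t=2,i=2, bit13=0)
  nb .##..: next=#  (t=1,i=4, bit12=1)
  nb .#.##: next=#  (t=1,i=2, bit11=1)
  nb .#.#.: next=.  (t=1,i=0, bit10=0)
  nb .#..#: next=.  (t=0,i=2, bit9=0)
  nb .#...: next=.  (t=5,i=0, bit8=0)
  nb ..###: next=#  (t=0,i=7, bit7=1)
  nb ..##.: next=#  (t=2,i=1, bit6=1)
  nb ..#.#: next=.  (t=1,i=7, bit5=0)
  nb ..#..: next=#  (t=0,i=1, bit4=1)
  nb ...##: next=#  (t=2,i=0, bit3=1)
  nb ...#.: next=.  (t=0,i=0, bit2=0)
  nb ....#: next=#  (t=0,i=15, bit1=1)
  nb .....: next=.  (t=0,i=12, bit0=0)
  bits 01011001101001111001100011011010 = 1504155866

1504155866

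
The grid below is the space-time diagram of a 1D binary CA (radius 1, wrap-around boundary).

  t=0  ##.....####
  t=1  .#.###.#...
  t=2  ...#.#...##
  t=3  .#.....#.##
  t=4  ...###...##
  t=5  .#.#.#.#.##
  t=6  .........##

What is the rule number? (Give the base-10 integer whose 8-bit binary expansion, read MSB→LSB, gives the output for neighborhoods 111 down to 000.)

73

  [7] ### => .  t=0,i=0
  [6] ##. => #  t=0,i=1
  [5] #.# => .  t=1,i=2
  [4] #.. => .  t=0,i=2
  [3] .## => #  t=0,i=7
  [2] .#. => .  t=1,i=1
  [1] ..# => .  t=0,i=6
  [0] ... => #  t=0,i=3
  bits 01001001 = 73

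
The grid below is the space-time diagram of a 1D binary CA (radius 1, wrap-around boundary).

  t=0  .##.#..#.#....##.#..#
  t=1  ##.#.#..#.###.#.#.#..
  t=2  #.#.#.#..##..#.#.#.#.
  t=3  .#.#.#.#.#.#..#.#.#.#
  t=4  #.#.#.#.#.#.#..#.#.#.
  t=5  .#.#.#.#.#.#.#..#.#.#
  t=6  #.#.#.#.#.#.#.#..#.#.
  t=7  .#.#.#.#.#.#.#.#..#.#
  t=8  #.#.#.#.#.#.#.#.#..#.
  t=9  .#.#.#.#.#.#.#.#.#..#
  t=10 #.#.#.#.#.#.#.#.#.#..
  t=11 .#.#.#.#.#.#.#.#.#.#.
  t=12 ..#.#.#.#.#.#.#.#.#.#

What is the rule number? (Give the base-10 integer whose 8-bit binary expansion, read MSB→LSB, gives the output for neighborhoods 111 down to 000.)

  [7] ### => .  t=1,i=11
  [6] ##. => .  t=0,i=2
  [5] #.# => #  t=0,i=0
  [4] #.. => #  t=0,i=5
  [3] .## => #  t=0,i=1
  [2] .#. => .  t=0,i=4
  [1] ..# => .  t=0,i=6
  [0] ... => #  t=0,i=11
  bits 00111001 = 57

57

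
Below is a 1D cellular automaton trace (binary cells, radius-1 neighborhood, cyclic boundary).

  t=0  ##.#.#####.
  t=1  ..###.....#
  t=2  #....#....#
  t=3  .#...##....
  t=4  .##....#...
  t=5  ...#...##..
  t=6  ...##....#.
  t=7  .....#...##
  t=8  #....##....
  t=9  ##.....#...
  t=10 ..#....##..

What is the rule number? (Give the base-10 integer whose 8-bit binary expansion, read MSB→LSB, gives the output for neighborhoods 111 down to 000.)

52

  ###|.  b7=0 t=0,i=6
  ##.|.  b6=0 t=0,i=1
  #.#|#  b5=1 t=0,i=2
  #..|#  b4=1 t=1,i=0
  .##|.  b3=0 t=0,i=0
  .#.|#  b2=1 t=0,i=3
  ..#|.  b1=0 t=1,i=1
  ...|.  b0=0 t=1,i=6
  bits 00110100 = 52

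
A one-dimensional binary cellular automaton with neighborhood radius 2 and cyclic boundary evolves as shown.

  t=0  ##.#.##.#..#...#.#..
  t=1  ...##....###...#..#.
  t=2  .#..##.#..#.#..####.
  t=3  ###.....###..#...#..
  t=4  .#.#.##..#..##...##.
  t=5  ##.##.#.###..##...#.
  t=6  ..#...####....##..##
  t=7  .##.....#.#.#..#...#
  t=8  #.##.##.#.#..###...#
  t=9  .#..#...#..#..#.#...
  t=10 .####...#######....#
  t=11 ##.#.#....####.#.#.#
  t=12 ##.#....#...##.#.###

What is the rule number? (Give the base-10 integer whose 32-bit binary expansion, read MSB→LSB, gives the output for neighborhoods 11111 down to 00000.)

  #####|#  b31=1 t=10,i=10
  ####.|#  b30=1 t=2,i=17
  ###.#|#  b29=1 t=11,i=1
  ###..|.  b28=0 t=1,i=11
  ##.##|#  b27=1 t=5,i=2
  ##.#.|.  b26=0 t=0,i=2
  ##..#|.  b25=0 t=2,i=19
  ##...|#  b24=1 t=1,i=5
  #.###|#  b23=1 t=5,i=8
  #.##.|.  b22=0 t=0,i=5
  #.#.#|#  b21=1 t=0,i=3
  #.#..|.  b20=0 t=0,i=8
  #..##|.  b19=0 t=0,i=19
  #..#.|#  b18=1 t=0,i=10
  #...#|.  b17=0 t=0,i=13
  #....|.  b16=0 t=1,i=0
  .####|.  b15=0 t=2,i=16
  .###.|#  b14=1 t=1,i=10
  .##.#|.  b13=0 t=0,i=1
  .##..|#  b12=1 t=1,i=4
  .#.##|#  b11=1 t=0,i=4
  .#.#.|.  b10=0 t=0,i=16
  .#..#|#  b9=1 t=0,i=9
  .#...|.  b8=0 t=0,i=12
  ..###|.  b7=0 t=1,i=9
  ..##.|.  b6=0 t=0,i=0
  ..#.#|#  b5=1 t=0,i=15
  ..#..|#  b4=1 t=0,i=11
  ...##|.  b3=0 t=1,i=2
  ...#.|.  b2=0 t=0,i=14
  ....#|#  b1=1 t=1,i=1
  .....|#  b0=1 t=3,i=5
  bits 11101001101001000101101000110011 = 3919862323

3919862323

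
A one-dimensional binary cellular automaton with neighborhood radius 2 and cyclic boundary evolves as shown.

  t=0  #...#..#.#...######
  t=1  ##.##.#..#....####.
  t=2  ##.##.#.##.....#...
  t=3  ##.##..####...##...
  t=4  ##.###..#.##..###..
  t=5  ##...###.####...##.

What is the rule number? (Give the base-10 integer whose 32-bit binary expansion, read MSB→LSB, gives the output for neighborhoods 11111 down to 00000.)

  nb #####: next=#  (t=0,i=15, bit31=1)
  nb ####.: next=.  (t=0,i=18, bit30=0)
  nb ###.#: next=.  (t=1,i=17, bit29=0)
  nb ###..: next=#  (t=0,i=0, bit28=1)
  nb ##.##: next=.  (t=1,i=2, bit27=0)
  nb ##.#.: next=.  (t=1,i=5, bit26=0)
  nb ##..#: next=#  (t=3,i=5, bit25=1)
  nb ##...: next=#  (t=0,i=1, bit24=1)
  nb #.###: next=.  (t=4,i=3, bit23=0)
  nb #.##.: next=#  (t=1,i=0, bit22=1)
  nb #.#.#: next=.  (t=2,i=6, bit21=0)
  nb #.#..: next=#  (t=0,i=9, bit20=1)
  nb #..##: next=.  (t=3,i=6, bit19=0)
  nb #..#.: next=#  (t=0,i=6, bit18=1)
  nb #...#: next=.  (t=0,i=2, bit17=0)
  nb #....: next=.  (t=1,i=11, bit16=0)
  nb .####: next=#  (t=0,i=14, bit15=1)
  nb .###.: next=.  (t=4,i=4, bit14=0)
  nb .##.#: next=#  (t=1,i=1, bit13=1)
  nb .##..: next=#  (t=2,i=9, bit12=1)
  nb .#.##: next=#  (t=2,i=7, bit11=1)
  nb .#.#.: next=.  (t=0,i=8, bit10=0)
  nb .#..#: next=.  (t=0,i=5, bit9=0)
  nb .#...: next=.  (t=0,i=10, bit8=0)
  nb ..###: next=.  (t=0,i=13, bit7=0)
  nb ..##.: next=#  (t=2,i=0, bit6=1)
  nb ..#.#: next=.  (t=0,i=7, bit5=0)
  nb ..#..: next=#  (t=0,i=4, bit4=1)
  nb ...##: next=.  (t=0,i=12, bit3=0)
  nb ...#.: next=#  (t=0,i=3, bit2=1)
  nb ....#: next=.  (t=1,i=12, bit1=0)
  nb .....: next=.  (t=2,i=12, bit0=0)
  bits 10010011010101001011100001010100 = 2471802964

2471802964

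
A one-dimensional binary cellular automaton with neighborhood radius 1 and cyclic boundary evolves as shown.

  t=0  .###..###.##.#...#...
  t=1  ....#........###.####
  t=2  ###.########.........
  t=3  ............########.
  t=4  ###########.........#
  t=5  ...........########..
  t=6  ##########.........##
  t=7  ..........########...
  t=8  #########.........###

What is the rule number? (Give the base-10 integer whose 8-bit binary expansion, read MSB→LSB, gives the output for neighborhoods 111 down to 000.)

21

  ###|.  b7=0 t=0,i=2
  ##.|.  b6=0 t=0,i=3
  #.#|.  b5=0 t=0,i=9
  #..|#  b4=1 t=0,i=4
  .##|.  b3=0 t=0,i=1
  .#.|#  b2=1 t=0,i=13
  ..#|.  b1=0 t=0,i=0
  ...|#  b0=1 t=0,i=15
  bits 00010101 = 21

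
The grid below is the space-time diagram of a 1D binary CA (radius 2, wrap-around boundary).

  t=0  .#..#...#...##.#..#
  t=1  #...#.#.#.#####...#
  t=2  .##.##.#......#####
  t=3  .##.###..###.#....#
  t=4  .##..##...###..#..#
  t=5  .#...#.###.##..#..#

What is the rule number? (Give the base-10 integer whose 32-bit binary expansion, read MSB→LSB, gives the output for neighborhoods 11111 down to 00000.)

893609081

  ##### -> .   bit 31 = 0  t=1,i=12
  ####. -> .   bit 30 = 0  t=1,i=13
  ###.# -> #   bit 29 = 1  t=2,i=18
  ###.. -> #   bit 28 = 1  t=1,i=14
  ##.## -> .   bit 27 = 0  t=2,i=0
  ##.#. -> #   bit 26 = 1  t=0,i=14
  ##..# -> .   bit 25 = 0  t=3,i=7
  ##... -> #   bit 24 = 1  t=1,i=1
  #.### -> .   bit 23 = 0  t=1,i=10
  #.##. -> #   bit 22 = 1  t=2,i=1
  #.#.# -> .   bit 21 = 0  t=1,i=6
  #.#.. -> .   bit 20 = 0  t=0,i=1
  #..## -> .   bit 19 = 0  t=3,i=8
  #..#. -> .   bit 18 = 0  t=0,i=3
  #...# -> #   bit 17 = 1  t=0,i=6
  #.... -> #   bit 16 = 1  t=2,i=9
  .#### -> .   bit 15 = 0  t=1,i=11
  .###. -> #   bit 14 = 1  t=3,i=5
  .##.# -> #   bit 13 = 1  t=0,i=13
  .##.. -> .   bit 12 = 0  t=1,i=0
  .#.## -> .   bit 11 = 0  t=1,i=9
  .#.#. -> #   bit 10 = 1  t=0,i=0
  .#..# -> .   bit 9 = 0  t=0,i=2
  .#... -> .   bit 8 = 0  t=0,i=5
  ..### -> .   bit 7 = 0  t=2,i=14
  ..##. -> #   bit 6 = 1  t=0,i=12
  ..#.# -> #   bit 5 = 1  t=0,i=18
  ..#.. -> #   bit 4 = 1  t=0,i=4
  ...## -> #   bit 3 = 1  t=0,i=11
  ...#. -> .   bit 2 = 0  t=0,i=7
  ....# -> .   bit 1 = 0  t=2,i=12
  ..... -> #   bit 0 = 1  t=2,i=10
  bits 00110101010000110110010001111001 = 893609081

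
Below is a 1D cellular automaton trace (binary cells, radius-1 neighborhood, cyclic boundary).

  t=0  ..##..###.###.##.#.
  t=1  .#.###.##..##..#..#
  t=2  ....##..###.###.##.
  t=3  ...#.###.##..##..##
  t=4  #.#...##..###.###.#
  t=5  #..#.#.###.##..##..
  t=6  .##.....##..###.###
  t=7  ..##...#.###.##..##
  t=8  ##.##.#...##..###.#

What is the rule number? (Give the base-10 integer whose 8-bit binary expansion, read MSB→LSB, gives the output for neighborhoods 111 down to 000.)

  [7] ### => #  t=0,i=7
  [6] ##. => #  t=0,i=3
  [5] #.# => .  t=0,i=9
  [4] #.. => #  t=0,i=4
  [3] .## => .  t=0,i=2
  [2] .#. => .  t=0,i=17
  [1] ..# => #  t=0,i=1
  [0] ... => .  t=0,i=0
  bits 11010010 = 210

210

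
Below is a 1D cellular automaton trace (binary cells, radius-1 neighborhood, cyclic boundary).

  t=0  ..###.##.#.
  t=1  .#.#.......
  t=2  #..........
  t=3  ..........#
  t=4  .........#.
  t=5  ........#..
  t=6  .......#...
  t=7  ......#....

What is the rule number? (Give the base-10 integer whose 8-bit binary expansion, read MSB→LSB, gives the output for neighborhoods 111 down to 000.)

  ###|#  b7=1 t=0,i=3
  ##.|.  b6=0 t=0,i=4
  #.#|.  b5=0 t=0,i=5
  #..|.  b4=0 t=0,i=10
  .##|.  b3=0 t=0,i=2
  .#.|.  b2=0 t=0,i=9
  ..#|#  b1=1 t=0,i=1
  ...|.  b0=0 t=0,i=0
  bits 10000010 = 130

130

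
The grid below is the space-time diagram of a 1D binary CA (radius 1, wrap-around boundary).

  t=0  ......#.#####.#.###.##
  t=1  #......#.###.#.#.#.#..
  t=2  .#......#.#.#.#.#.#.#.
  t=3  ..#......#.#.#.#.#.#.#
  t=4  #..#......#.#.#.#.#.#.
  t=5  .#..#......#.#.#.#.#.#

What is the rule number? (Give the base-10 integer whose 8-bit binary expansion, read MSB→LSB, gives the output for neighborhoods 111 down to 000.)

  nb ###: next=#  (t=0,i=9, bit7=1)
  nb ##.: next=.  (t=0,i=12, bit6=0)
  nb #.#: next=#  (t=0,i=7, bit5=1)
  nb #..: next=#  (t=0,i=0, bit4=1)
  nb .##: next=.  (t=0,i=8, bit3=0)
  nb .#.: next=.  (t=0,i=6, bit2=0)
  nb ..#: next=.  (t=0,i=5, bit1=0)
  nb ...: next=.  (t=0,i=1, bit0=0)
  bits 10110000 = 176

176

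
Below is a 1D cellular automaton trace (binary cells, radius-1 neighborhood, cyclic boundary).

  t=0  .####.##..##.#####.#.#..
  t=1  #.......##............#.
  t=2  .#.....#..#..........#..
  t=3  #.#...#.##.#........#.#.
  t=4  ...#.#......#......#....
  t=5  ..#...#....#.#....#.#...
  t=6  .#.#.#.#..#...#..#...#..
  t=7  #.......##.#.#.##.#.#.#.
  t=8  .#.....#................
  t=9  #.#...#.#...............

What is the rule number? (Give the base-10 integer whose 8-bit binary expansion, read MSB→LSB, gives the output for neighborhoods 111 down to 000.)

  nb ###: next=.  (t=0,i=2, bit7=0)
  nb ##.: next=.  (t=0,i=4, bit6=0)
  nb #.#: next=.  (t=0,i=5, bit5=0)
  nb #..: next=#  (t=0,i=8, bit4=1)
  nb .##: next=.  (t=0,i=1, bit3=0)
  nb .#.: next=.  (t=0,i=19, bit2=0)
  nb ..#: next=#  (t=0,i=0, bit1=1)
  nb ...: next=.  (t=0,i=23, bit0=0)
  bits 00010010 = 18

18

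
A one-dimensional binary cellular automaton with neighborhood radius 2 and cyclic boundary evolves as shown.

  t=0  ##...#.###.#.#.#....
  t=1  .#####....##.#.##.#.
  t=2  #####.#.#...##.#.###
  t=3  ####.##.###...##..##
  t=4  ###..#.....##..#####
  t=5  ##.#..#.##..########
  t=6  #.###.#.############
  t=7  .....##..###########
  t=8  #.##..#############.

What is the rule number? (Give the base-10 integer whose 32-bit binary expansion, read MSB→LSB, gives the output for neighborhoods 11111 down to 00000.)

3346699175

  [31] ##### => #  t=1,i=3
  [30] ####. => #  t=1,i=4
  [29] ###.# => .  t=0,i=9
  [28] ###.. => .  t=1,i=5
  [27] ##.## => .  t=3,i=4
  [26] ##.#. => #  t=0,i=10
  [25] ##..# => #  t=3,i=16
  [24] ##... => #  t=0,i=2
  [23] #.### => .  t=0,i=7
  [22] #.##. => #  t=1,i=15
  [21] #.#.# => #  t=0,i=11
  [20] #.#.. => #  t=0,i=15
  [19] #..## => #  t=1,i=0
  [18] #..#. => .  t=4,i=4
  [17] #...# => #  t=0,i=3
  [16] #.... => .  t=0,i=17
  [15] .#### => #  t=1,i=2
  [14] .###. => .  t=0,i=8
  [13] .##.# => .  t=1,i=11
  [12] .##.. => #  t=0,i=1
  [11] .#.## => .  t=0,i=6
  [10] .#.#. => .  t=0,i=12
  [9] .#..# => #  t=1,i=19
  [8] .#... => #  t=0,i=16
  [7] ..### => #  t=1,i=1
  [6] ..##. => .  t=0,i=0
  [5] ..#.# => #  t=0,i=5
  [4] ..#.. => .  t=4,i=5
  [3] ...## => .  t=0,i=19
  [2] ...#. => #  t=0,i=4
  [1] ....# => #  t=0,i=18
  [0] ..... => #  t=4,i=8
  bits 11000111011110101001001110100111 = 3346699175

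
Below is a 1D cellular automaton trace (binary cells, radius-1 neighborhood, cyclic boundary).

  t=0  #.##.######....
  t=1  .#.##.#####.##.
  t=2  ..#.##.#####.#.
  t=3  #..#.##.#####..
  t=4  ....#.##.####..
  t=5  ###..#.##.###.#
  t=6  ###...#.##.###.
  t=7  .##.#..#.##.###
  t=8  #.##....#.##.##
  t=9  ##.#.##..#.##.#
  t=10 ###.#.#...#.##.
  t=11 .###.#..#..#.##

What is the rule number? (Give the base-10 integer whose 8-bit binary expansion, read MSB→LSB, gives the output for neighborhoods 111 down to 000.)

  nb ###: next=#  (t=0,i=6, bit7=1)
  nb ##.: next=#  (t=0,i=3, bit6=1)
  nb #.#: next=#  (t=0,i=1, bit5=1)
  nb #..: next=.  (t=0,i=11, bit4=0)
  nb .##: next=.  (t=0,i=2, bit3=0)
  nb .#.: next=.  (t=0,i=0, bit2=0)
  nb ..#: next=.  (t=0,i=14, bit1=0)
  nb ...: next=#  (t=0,i=12, bit0=1)
  bits 11100001 = 225

225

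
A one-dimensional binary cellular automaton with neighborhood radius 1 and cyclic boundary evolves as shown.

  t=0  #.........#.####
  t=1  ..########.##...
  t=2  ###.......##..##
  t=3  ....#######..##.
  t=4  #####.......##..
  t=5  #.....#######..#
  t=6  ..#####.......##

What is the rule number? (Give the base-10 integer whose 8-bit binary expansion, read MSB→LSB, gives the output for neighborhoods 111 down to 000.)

  ###|.  b7=0 t=0,i=13
  ##.|.  b6=0 t=0,i=0
  #.#|#  b5=1 t=0,i=11
  #..|.  b4=0 t=0,i=1
  .##|#  b3=1 t=0,i=12
  .#.|.  b2=0 t=0,i=10
  ..#|#  b1=1 t=0,i=9
  ...|#  b0=1 t=0,i=2
  bits 00101011 = 43

43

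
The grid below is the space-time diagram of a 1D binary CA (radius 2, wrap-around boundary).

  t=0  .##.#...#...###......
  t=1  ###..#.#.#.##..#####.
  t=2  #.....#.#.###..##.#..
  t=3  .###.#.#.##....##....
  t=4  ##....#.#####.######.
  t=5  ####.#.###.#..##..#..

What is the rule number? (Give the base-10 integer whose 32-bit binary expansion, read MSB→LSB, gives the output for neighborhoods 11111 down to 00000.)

  ##### -> .   bit 31 = 0  t=1,i=17
  ####. -> #   bit 30 = 1  t=1,i=18
  ###.# -> .   bit 29 = 0  t=1,i=19
  ###.. -> .   bit 28 = 0  t=0,i=14
  ##.## -> .   bit 27 = 0  t=1,i=20
  ##.#. -> .   bit 26 = 0  t=0,i=3
  ##..# -> .   bit 25 = 0  t=1,i=3
  ##... -> #   bit 24 = 1  t=0,i=15
  #.### -> #   bit 23 = 1  t=1,i=0
  #.##. -> #   bit 22 = 1  t=1,i=11
  #.#.# -> .   bit 21 = 0  t=1,i=7
  #.#.. -> .   bit 20 = 0  t=0,i=4
  #..## -> .   bit 19 = 0  t=1,i=14
  #..#. -> .   bit 18 = 0  t=1,i=4
  #...# -> .   bit 17 = 0  t=0,i=6
  #.... -> #   bit 16 = 1  t=0,i=16
  .#### -> #   bit 15 = 1  t=1,i=16
  .###. -> .   bit 14 = 0  t=0,i=13
  .##.# -> #   bit 13 = 1  t=0,i=2
  .##.. -> #   bit 12 = 1  t=1,i=12
  .#.## -> #   bit 11 = 1  t=1,i=10
  .#.#. -> #   bit 10 = 1  t=1,i=6
  .#..# -> .   bit 9 = 0  t=2,i=19
  .#... -> #   bit 8 = 1  t=0,i=5
  ..### -> #   bit 7 = 1  t=0,i=12
  ..##. -> #   bit 6 = 1  t=0,i=1
  ..#.# -> .   bit 5 = 0  t=1,i=5
  ..#.. -> .   bit 4 = 0  t=0,i=8
  ...## -> #   bit 3 = 1  t=0,i=0
  ...#. -> #   bit 2 = 1  t=0,i=7
  ....# -> .   bit 1 = 0  t=0,i=20
  ..... -> #   bit 0 = 1  t=0,i=17
  bits 01000001110000011011110111001101 = 1103216077

1103216077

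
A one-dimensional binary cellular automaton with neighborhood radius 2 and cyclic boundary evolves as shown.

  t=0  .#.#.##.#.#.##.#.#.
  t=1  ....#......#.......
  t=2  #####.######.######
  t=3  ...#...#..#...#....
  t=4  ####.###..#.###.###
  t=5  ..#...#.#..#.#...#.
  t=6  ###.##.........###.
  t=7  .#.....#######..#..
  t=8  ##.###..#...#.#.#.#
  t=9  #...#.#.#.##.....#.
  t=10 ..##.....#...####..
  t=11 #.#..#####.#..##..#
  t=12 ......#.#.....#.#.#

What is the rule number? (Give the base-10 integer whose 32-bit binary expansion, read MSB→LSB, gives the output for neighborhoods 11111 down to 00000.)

  nb #####: next=.  (t=2,i=0, bit31=0)
  nb ####.: next=#  (t=2,i=3, bit30=1)
  nb ###.#: next=.  (t=2,i=4, bit29=0)
  nb ###..: next=.  (t=4,i=7, bit28=0)
  nb ##.##: next=.  (t=2,i=5, bit27=0)
  nb ##.#.: next=.  (t=0,i=7, bit26=0)
  nb ##..#: next=#  (t=4,i=8, bit25=1)
  nb ##...: next=.  (t=6,i=6, bit24=0)
  nb #.###: next=.  (t=2,i=6, bit23=0)
  nb #.##.: next=.  (t=0,i=5, bit22=0)
  nb #.#.#: next=.  (t=0,i=3, bit21=0)
  nb #.#..: next=.  (t=0,i=17, bit20=0)
  nb #..##: next=.  (t=11,i=4, bit19=0)
  nb #..#.: next=.  (t=0,i=0, bit18=0)
  nb #...#: next=#  (t=3,i=5, bit17=1)
  nb #....: next=#  (t=1,i=6, bit16=1)
  nb .####: next=#  (t=2,i=7, bit15=1)
  nb .###.: next=#  (t=4,i=6, bit14=1)
  nb .##.#: next=.  (t=0,i=6, bit13=0)
  nb .##..: next=.  (t=6,i=5, bit12=0)
  nb .#.##: next=#  (t=0,i=4, bit11=1)
  nb .#.#.: next=.  (t=0,i=2, bit10=0)
  nb .#..#: next=.  (t=0,i=18, bit9=0)
  nb .#...: next=.  (t=1,i=5, bit8=0)
  nb ..###: next=.  (t=6,i=15, bit7=0)
  nb ..##.: next=#  (t=10,i=2, bit6=1)
  nb ..#.#: next=.  (t=0,i=1, bit5=0)
  nb ..#..: next=#  (t=1,i=4, bit4=1)
  nb ...##: next=.  (t=6,i=14, bit3=0)
  nb ...#.: next=#  (t=1,i=3, bit2=1)
  nb ....#: next=#  (t=1,i=2, bit1=1)
  nb .....: next=#  (t=1,i=0, bit0=1)
  bits 01000010000000111100100001010111 = 1107544151

1107544151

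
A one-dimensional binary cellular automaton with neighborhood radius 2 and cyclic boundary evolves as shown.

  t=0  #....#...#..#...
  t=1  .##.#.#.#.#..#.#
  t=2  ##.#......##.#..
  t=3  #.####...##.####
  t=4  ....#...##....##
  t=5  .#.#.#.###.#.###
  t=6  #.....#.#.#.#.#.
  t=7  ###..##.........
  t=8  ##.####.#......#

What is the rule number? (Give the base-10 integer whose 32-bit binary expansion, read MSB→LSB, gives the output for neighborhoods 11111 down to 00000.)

  #####|#  b31=1 t=3,i=14
  ####.|#  b30=1 t=3,i=4
  ###.#|.  b29=0 t=3,i=0
  ###..|.  b28=0 t=3,i=5
  ##.##|.  b27=0 t=3,i=1
  ##.#.|#  b26=1 t=1,i=3
  ##..#|#  b25=1 t=7,i=3
  ##...|.  b24=0 t=3,i=6
  #.###|.  b23=0 t=3,i=2
  #.##.|#  b22=1 t=1,i=1
  #.#.#|.  b21=0 t=1,i=4
  #.#..|#  b20=1 t=1,i=10
  #..##|#  b19=1 t=2,i=15
  #..#.|.  b18=0 t=0,i=11
  #...#|.  b17=0 t=0,i=7
  #....|#  b16=1 t=0,i=2
  .####|.  b15=0 t=3,i=3
  .###.|#  b14=1 t=5,i=8
  .##.#|.  b13=0 t=1,i=2
  .##..|#  b12=1 t=4,i=9
  .#.##|#  b11=1 t=1,i=0
  .#.#.|.  b10=0 t=1,i=5
  .#..#|#  b9=1 t=0,i=10
  .#...|#  b8=1 t=0,i=1
  ..###|#  b7=1 t=7,i=0
  ..##.|#  b6=1 t=2,i=0
  ..#.#|#  b5=1 t=1,i=13
  ..#..|.  b4=0 t=0,i=0
  ...##|#  b3=1 t=2,i=9
  ...#.|#  b2=1 t=0,i=4
  ....#|.  b1=0 t=0,i=3
  .....|.  b0=0 t=2,i=6
  bits 11000110010110010101101111101100 = 3327745004

3327745004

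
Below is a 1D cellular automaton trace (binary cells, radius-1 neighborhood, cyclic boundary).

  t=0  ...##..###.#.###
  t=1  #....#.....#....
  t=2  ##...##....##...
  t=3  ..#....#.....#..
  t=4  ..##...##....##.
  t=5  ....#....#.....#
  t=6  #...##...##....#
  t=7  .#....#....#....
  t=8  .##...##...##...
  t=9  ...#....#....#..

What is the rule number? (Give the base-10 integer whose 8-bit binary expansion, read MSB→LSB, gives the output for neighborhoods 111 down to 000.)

  ###|.  b7=0 t=0,i=8
  ##.|.  b6=0 t=0,i=4
  #.#|.  b5=0 t=0,i=10
  #..|#  b4=1 t=0,i=0
  .##|.  b3=0 t=0,i=3
  .#.|#  b2=1 t=0,i=11
  ..#|.  b1=0 t=0,i=2
  ...|.  b0=0 t=0,i=1
  bits 00010100 = 20

20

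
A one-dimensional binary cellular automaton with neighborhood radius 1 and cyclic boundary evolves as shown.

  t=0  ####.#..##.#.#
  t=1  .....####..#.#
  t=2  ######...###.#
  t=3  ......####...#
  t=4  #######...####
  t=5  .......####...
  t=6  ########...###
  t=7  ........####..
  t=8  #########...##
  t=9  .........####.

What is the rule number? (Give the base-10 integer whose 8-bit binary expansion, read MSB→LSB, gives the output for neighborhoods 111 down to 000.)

31

  ###|.  b7=0 t=0,i=0
  ##.|.  b6=0 t=0,i=3
  #.#|.  b5=0 t=0,i=4
  #..|#  b4=1 t=0,i=6
  .##|#  b3=1 t=0,i=8
  .#.|#  b2=1 t=0,i=5
  ..#|#  b1=1 t=0,i=7
  ...|#  b0=1 t=1,i=1
  bits 00011111 = 31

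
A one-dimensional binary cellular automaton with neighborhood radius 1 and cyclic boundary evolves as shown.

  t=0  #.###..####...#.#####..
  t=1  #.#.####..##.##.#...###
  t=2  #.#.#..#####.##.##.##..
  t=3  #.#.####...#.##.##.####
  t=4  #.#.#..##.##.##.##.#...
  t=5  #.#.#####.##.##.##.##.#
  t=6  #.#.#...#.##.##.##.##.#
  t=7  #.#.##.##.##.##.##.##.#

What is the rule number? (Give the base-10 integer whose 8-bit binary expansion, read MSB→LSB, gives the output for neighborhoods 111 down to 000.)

  nb ###: next=.  (t=0,i=3, bit7=0)
  nb ##.: next=#  (t=0,i=4, bit6=1)
  nb #.#: next=.  (t=0,i=1, bit5=0)
  nb #..: next=#  (t=0,i=5, bit4=1)
  nb .##: next=#  (t=0,i=2, bit3=1)
  nb .#.: next=#  (t=0,i=0, bit2=1)
  nb ..#: next=#  (t=0,i=6, bit1=1)
  nb ...: next=.  (t=0,i=12, bit0=0)
  bits 01011110 = 94

94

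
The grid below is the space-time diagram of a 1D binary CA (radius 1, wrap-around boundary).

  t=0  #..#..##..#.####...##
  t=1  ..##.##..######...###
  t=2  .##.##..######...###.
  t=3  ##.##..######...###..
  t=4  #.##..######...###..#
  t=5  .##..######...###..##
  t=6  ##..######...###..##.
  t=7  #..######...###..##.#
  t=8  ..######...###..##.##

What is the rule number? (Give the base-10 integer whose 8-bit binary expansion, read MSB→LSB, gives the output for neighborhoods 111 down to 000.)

  ### -> #   bit 7 = 1  t=0,i=13
  ##. -> .   bit 6 = 0  t=0,i=0
  #.# -> #   bit 5 = 1  t=0,i=11
  #.. -> .   bit 4 = 0  t=0,i=1
  .## -> #   bit 3 = 1  t=0,i=6
  .#. -> #   bit 2 = 1  t=0,i=3
  ..# -> #   bit 1 = 1  t=0,i=2
  ... -> .   bit 0 = 0  t=0,i=17
  bits 10101110 = 174

174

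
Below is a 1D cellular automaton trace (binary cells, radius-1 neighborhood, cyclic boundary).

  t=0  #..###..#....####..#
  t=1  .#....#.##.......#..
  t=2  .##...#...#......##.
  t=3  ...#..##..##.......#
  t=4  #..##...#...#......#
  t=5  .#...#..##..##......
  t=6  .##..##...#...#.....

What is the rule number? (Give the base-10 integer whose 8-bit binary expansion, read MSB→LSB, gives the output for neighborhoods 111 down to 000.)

20

  [7] ### => .  t=0,i=4
  [6] ##. => .  t=0,i=0
  [5] #.# => .  t=1,i=7
  [4] #.. => #  t=0,i=1
  [3] .## => .  t=0,i=3
  [2] .#. => #  t=0,i=8
  [1] ..# => .  t=0,i=2
  [0] ... => .  t=0,i=10
  bits 00010100 = 20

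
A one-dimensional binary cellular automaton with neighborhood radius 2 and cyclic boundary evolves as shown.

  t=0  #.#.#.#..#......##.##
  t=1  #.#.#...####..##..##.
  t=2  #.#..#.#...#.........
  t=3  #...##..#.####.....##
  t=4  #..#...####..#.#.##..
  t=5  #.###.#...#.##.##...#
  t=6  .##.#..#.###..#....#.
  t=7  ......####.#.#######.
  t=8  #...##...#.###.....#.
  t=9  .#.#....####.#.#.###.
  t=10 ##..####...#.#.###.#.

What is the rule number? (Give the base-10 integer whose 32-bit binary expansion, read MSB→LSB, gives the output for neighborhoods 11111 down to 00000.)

  nb #####: next=.  (t=7,i=15, bit31=0)
  nb ####.: next=.  (t=1,i=10, bit30=0)
  nb ###.#: next=#  (t=0,i=0, bit29=1)
  nb ###..: next=#  (t=1,i=11, bit28=1)
  nb ##.##: next=#  (t=0,i=18, bit27=1)
  nb ##.#.: next=.  (t=0,i=1, bit26=0)
  nb ##..#: next=.  (t=1,i=12, bit25=0)
  nb ##...: next=.  (t=3,i=1, bit24=0)
  nb #.###: next=#  (t=0,i=19, bit23=1)
  nb #.##.: next=.  (t=4,i=17, bit22=0)
  nb #.#.#: next=#  (t=0,i=2, bit21=1)
  nb #.#..: next=.  (t=0,i=6, bit20=0)
  nb #..##: next=.  (t=1,i=13, bit19=0)
  nb #..#.: next=#  (t=0,i=8, bit18=1)
  nb #...#: next=.  (t=1,i=6, bit17=0)
  nb #....: next=#  (t=0,i=11, bit16=1)
  nb .####: next=.  (t=1,i=9, bit15=0)
  nb .###.: next=.  (t=0,i=20, bit14=0)
  nb .##.#: next=.  (t=0,i=17, bit13=0)
  nb .##..: next=.  (t=1,i=15, bit12=0)
  nb .#.##: next=#  (t=3,i=9, bit11=1)
  nb .#.#.: next=.  (t=0,i=3, bit10=0)
  nb .#..#: next=.  (t=0,i=7, bit9=0)
  nb .#...: next=#  (t=0,i=10, bit8=1)
  nb ..###: next=.  (t=1,i=8, bit7=0)
  nb ..##.: next=.  (t=0,i=16, bit6=0)
  nb ..#.#: next=#  (t=2,i=0, bit5=1)
  nb ..#..: next=#  (t=0,i=9, bit4=1)
  nb ...##: next=#  (t=0,i=15, bit3=1)
  nb ...#.: next=#  (t=2,i=10, bit2=1)
  nb ....#: next=#  (t=0,i=14, bit1=1)
  nb .....: next=.  (t=0,i=12, bit0=0)
  bits 00111000101001010000100100111110 = 950339902

950339902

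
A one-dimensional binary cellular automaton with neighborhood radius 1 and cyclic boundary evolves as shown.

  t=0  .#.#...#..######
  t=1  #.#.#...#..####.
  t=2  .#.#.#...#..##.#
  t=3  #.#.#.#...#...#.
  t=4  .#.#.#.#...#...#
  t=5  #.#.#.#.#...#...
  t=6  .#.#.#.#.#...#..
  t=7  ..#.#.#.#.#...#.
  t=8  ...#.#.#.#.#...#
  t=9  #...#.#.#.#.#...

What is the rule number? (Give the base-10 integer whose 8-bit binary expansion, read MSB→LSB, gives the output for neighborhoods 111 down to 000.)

176

  nb ###: next=#  (t=0,i=11, bit7=1)
  nb ##.: next=.  (t=0,i=15, bit6=0)
  nb #.#: next=#  (t=0,i=0, bit5=1)
  nb #..: next=#  (t=0,i=4, bit4=1)
  nb .##: next=.  (t=0,i=10, bit3=0)
  nb .#.: next=.  (t=0,i=1, bit2=0)
  nb ..#: next=.  (t=0,i=6, bit1=0)
  nb ...: next=.  (t=0,i=5, bit0=0)
  bits 10110000 = 176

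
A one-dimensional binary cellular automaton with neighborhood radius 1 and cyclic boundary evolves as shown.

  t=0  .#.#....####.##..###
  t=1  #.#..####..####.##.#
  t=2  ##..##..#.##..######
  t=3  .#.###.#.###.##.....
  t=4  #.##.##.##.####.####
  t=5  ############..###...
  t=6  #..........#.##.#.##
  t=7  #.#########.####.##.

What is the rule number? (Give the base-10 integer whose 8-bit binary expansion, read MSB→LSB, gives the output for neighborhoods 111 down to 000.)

107

  ### -> .   bit 7 = 0  t=0,i=9
  ##. -> #   bit 6 = 1  t=0,i=11
  #.# -> #   bit 5 = 1  t=0,i=0
  #.. -> .   bit 4 = 0  t=0,i=4
  .## -> #   bit 3 = 1  t=0,i=8
  .#. -> .   bit 2 = 0  t=0,i=1
  ..# -> #   bit 1 = 1  t=0,i=7
  ... -> #   bit 0 = 1  t=0,i=5
  bits 01101011 = 107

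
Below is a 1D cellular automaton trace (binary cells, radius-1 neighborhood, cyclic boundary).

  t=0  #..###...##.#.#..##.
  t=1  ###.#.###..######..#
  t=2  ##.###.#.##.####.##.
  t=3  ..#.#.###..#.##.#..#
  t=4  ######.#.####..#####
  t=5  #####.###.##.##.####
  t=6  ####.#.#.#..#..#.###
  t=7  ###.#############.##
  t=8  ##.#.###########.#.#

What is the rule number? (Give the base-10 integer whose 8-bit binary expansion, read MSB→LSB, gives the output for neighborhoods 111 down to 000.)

183

  nb ###: next=#  (t=0,i=4, bit7=1)
  nb ##.: next=.  (t=0,i=5, bit6=0)
  nb #.#: next=#  (t=0,i=11, bit5=1)
  nb #..: next=#  (t=0,i=1, bit4=1)
  nb .##: next=.  (t=0,i=3, bit3=0)
  nb .#.: next=#  (t=0,i=0, bit2=1)
  nb ..#: next=#  (t=0,i=2, bit1=1)
  nb ...: next=#  (t=0,i=7, bit0=1)
  bits 10110111 = 183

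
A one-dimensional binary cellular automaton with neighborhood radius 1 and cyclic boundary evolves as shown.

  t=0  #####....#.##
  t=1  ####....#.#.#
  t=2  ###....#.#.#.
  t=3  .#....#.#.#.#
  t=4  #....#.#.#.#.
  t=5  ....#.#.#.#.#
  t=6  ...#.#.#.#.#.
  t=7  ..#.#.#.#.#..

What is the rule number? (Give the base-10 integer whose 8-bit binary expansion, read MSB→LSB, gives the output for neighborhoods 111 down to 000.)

  ### -> #   bit 7 = 1  t=0,i=0
  ##. -> .   bit 6 = 0  t=0,i=4
  #.# -> #   bit 5 = 1  t=0,i=10
  #.. -> .   bit 4 = 0  t=0,i=5
  .## -> .   bit 3 = 0  t=0,i=11
  .#. -> .   bit 2 = 0  t=0,i=9
  ..# -> #   bit 1 = 1  t=0,i=8
  ... -> .   bit 0 = 0  t=0,i=6
  bits 10100010 = 162

162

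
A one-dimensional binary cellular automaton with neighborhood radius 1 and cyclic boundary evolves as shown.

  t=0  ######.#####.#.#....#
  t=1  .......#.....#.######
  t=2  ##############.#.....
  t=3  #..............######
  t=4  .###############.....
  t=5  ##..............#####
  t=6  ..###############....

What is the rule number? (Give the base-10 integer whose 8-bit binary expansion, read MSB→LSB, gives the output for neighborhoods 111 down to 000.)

31

  ###|.  b7=0 t=0,i=0
  ##.|.  b6=0 t=0,i=5
  #.#|.  b5=0 t=0,i=6
  #..|#  b4=1 t=0,i=16
  .##|#  b3=1 t=0,i=7
  .#.|#  b2=1 t=0,i=13
  ..#|#  b1=1 t=0,i=19
  ...|#  b0=1 t=0,i=17
  bits 00011111 = 31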